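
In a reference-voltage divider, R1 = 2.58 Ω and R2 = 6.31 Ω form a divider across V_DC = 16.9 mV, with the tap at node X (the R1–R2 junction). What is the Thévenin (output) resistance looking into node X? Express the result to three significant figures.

R_th ≈ 1.83 Ω

Zeroing V_DC shorts the top of R1 to ground, so R_th = R1 ‖ R2 = 1.831 Ω.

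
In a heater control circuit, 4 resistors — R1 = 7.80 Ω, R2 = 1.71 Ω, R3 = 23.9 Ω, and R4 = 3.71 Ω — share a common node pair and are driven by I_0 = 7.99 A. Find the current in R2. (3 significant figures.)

I ≈ 4.56 A

Total conductance ΣG = 1/7.80 + 1/1.71 + 1/23.9 + 1/3.71 = 1.024 (units of 1/Ω).
By the current-divider rule, I = I_0 · G_k/ΣG = 7.99 × 0.5709 = 4.561 A.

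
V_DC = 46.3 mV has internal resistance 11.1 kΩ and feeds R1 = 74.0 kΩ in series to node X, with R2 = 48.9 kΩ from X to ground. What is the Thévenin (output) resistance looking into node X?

R1' = 11.1 + 74.0 = 85.10 kΩ (source resistance + R1).
Looking into X with the source shorted: R_th = R1'·R2/(R1'+R2) = 85.10 × 48.9/134.0 = 31.06 kΩ.

R_th ≈ 31.1 kΩ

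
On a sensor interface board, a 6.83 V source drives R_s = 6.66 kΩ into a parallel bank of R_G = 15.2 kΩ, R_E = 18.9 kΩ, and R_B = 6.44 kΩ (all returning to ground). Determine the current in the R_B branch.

I ≈ 0.375 mA

Parallel bank: R_p = 1/(1/15.2 + 1/18.9 + 1/6.44) = 3.650 kΩ.
Node voltage V_A = V_supply · R_p/(R_s + R_p) = 6.83 × 0.3540 = 2.418 V.
Branch current I = V_A/R_B = 2.418/6.44 = 0.3755 mA.
(Equivalently: I_total = 0.6625 mA, then current-divider fraction G_k/ΣG = 0.5668.)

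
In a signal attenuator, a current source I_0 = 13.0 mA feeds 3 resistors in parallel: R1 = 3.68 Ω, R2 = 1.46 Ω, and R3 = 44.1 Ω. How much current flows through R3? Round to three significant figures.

ΣG = 1/3.68 + 1/1.46 + 1/44.1 = 0.9793.
R3 takes the fraction G_k/ΣG = 0.02268/0.9793 = 0.02315, so I = 13.0 × 0.02315 = 0.3010 mA.

I ≈ 0.301 mA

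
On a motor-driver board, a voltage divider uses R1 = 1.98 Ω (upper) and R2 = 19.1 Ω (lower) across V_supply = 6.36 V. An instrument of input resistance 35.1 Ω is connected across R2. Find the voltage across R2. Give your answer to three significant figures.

V_out ≈ 5.48 V

R2 ‖ R_L = (19.1 × 35.1)/(19.1 + 35.1) = 12.37 Ω.
Then V_out = V_supply · R2'/(R1 + R2') = 6.36 × 12.37/14.35 = 5.482 V.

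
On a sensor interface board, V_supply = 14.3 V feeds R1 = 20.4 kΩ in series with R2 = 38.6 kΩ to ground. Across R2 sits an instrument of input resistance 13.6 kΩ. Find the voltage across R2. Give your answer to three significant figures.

R2 ‖ R_L = (38.6 × 13.6)/(38.6 + 13.6) = 10.06 kΩ.
Now apply the divider: V_out = 14.3 × 0.3302 = 4.722 V.

V_out ≈ 4.72 V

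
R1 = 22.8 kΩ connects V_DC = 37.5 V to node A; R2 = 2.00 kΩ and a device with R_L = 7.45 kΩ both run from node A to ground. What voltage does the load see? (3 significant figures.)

V_out ≈ 2.43 V

R2 ‖ R_L = (2.00 × 7.45)/(2.00 + 7.45) = 1.577 kΩ.
Voltage divider with the loaded lower leg: V_out = 37.5 × 1.577/(22.8 + 1.577) = 37.5 × 0.06468 = 2.426 V.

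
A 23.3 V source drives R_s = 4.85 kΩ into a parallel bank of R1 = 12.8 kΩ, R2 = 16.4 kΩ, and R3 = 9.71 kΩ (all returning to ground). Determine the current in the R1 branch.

Combine the parallel branches: R_p = (1/12.8 + 1/16.4 + 1/9.71)⁻¹ = 4.131 kΩ.
V_A by voltage divider: V_A = 23.3 × 4.131/(4.85 + 4.131) = 10.72 V.
Branch current I = V_A/R1 = 10.72/12.8 = 0.8373 mA.
(Equivalently: I_total = 2.594 mA, then current-divider fraction G_k/ΣG = 0.3227.)

I ≈ 0.837 mA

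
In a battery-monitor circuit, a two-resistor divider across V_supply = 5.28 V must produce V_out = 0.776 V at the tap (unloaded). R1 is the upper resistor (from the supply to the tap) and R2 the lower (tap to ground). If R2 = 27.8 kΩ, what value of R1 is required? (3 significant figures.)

The divider ratio is R2/(R1+R2) = 0.776/5.28 = 0.1470.
So R1 = R2 · (V_supply/V_out − 1) = 27.8 × (5.28/0.776 − 1) = 27.8 × 5.804 = 161.4 kΩ.

R1 ≈ 161 kΩ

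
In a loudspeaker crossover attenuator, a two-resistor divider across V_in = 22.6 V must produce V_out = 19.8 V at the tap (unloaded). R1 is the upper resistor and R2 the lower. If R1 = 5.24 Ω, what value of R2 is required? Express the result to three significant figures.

R2 ≈ 37.1 Ω

Required fraction k = V_out/V_in = 0.8761.
Rearranging, R2 = R1·k/(1−k) = 5.24 × 7.071 = 37.05 Ω.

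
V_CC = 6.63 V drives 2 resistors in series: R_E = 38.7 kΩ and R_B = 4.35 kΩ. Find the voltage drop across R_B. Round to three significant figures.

V ≈ 0.670 V

Series total: ΣR = 38.7 + 4.35 = 43.05 kΩ.
V = V_CC · R/ΣR = 6.63 × 0.1010 = 0.6699 V.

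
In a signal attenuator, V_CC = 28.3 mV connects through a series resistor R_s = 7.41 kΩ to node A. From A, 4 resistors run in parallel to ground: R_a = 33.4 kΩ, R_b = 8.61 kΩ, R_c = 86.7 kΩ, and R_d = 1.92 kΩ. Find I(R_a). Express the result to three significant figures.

Equivalent of the parallel group: R_p = 1.474 kΩ.
V_A by voltage divider: V_A = 28.3 × 1.474/(7.41 + 1.474) = 4.695 mV.
Branch current I = V_A/R_a = 4.695/33.4 = 0.1406 µA.

I ≈ 0.141 µA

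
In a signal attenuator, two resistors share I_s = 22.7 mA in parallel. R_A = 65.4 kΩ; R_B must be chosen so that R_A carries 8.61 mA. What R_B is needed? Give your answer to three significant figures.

In a two-way split, I_A/I_s = R_B/(R_A + R_B).
8.61/22.7 = R_B/(R_A + R_B) → R_B = R_A · (0.3793)/(1 − 0.3793) = 65.4 × 0.6111 = 39.96 kΩ.

R_B ≈ 40.0 kΩ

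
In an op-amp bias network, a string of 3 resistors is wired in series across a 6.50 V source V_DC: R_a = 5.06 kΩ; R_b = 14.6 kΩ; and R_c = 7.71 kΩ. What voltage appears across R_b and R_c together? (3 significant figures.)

V ≈ 5.30 V

Series total: ΣR = 5.06 + 14.6 + 7.71 = 27.37 kΩ.
R_{R_b..R_c} = 14.6 + 7.71 = 22.31 kΩ.
By the voltage-divider rule, V = 6.50 × 22.31/27.37 = 5.298 V.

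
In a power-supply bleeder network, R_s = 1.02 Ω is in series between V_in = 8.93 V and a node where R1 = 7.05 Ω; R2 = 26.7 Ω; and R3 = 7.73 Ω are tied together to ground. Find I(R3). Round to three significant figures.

Parallel bank: R_p = 1/(1/7.05 + 1/26.7 + 1/7.73) = 3.240 Ω.
Node voltage V_A = V_in · R_p/(R_s + R_p) = 8.93 × 0.7606 = 6.792 V.
Branch current I = V_A/R3 = 6.792/7.73 = 0.8786 A.

I ≈ 0.879 A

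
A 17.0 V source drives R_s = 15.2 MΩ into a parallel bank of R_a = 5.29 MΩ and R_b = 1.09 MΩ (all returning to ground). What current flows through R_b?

I ≈ 0.875 µA

Parallel bank: R_p = 1/(1/5.29 + 1/1.09) = 0.9038 MΩ.
V_A = 17.0 × 0.9038/16.10 = 0.9541 V.
I(R_b) = V_A / R_b = 0.9541/1.09 = 0.8753 µA.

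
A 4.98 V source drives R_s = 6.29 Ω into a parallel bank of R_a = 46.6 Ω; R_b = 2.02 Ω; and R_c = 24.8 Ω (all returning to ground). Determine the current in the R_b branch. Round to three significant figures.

I ≈ 0.548 A

Combine the parallel branches: R_p = (1/46.6 + 1/2.02 + 1/24.8)⁻¹ = 1.796 Ω.
Node voltage V_A = V_supply · R_p/(R_s + R_p) = 4.98 × 0.2221 = 1.106 V.
Branch current I = V_A/R_b = 1.106/2.02 = 0.5476 A.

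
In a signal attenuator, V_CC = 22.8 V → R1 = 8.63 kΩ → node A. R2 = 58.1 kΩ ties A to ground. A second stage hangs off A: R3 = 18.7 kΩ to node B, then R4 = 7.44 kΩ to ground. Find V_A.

The second stage (R3 + R4 = 26.14 kΩ) loads node A in parallel with R2.
R2 ‖ (R3+R4) = 18.03 kΩ.
So V_A = 22.8 × 0.6763 = 15.42 V.

V_A ≈ 15.4 V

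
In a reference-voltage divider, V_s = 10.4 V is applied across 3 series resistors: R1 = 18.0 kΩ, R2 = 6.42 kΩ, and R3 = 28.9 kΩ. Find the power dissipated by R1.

P ≈ 0.685 mW

Series current I = V_s/ΣR = 10.4/53.32 = 0.1950 mA.
P(R1) = I²·R1 = (0.1950)² × 18.0 = 0.6848 mW.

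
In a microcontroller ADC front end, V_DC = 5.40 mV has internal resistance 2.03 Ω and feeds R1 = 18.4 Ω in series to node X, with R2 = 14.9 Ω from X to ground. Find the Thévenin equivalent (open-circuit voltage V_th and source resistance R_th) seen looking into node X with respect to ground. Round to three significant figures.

V_th ≈ 2.28 mV, R_th ≈ 8.62 Ω

R1' = 2.03 + 18.4 = 20.43 Ω (source resistance + R1).
With X open, the divider is unloaded: V_th = 5.40 × 14.9/35.33 = 2.277 mV.
Looking into X with the source shorted: R_th = R1'·R2/(R1'+R2) = 20.43 × 14.9/35.33 = 8.616 Ω.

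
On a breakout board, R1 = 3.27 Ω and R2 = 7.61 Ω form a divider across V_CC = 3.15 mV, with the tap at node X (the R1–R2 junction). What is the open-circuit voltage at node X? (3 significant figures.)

V_th ≈ 2.20 mV

Open-circuit (no load on X): V_th = V_CC · R2/(R1 + R2) = 3.15 × 7.61/(3.270 + 7.61) = 2.203 mV.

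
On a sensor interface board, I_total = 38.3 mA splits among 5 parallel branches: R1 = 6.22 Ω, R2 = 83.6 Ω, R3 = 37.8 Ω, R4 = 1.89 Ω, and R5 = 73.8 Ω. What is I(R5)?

Total conductance ΣG = 1/6.22 + 1/83.6 + 1/37.8 + 1/1.89 + 1/73.8 = 0.7418 (units of 1/Ω).
By the current-divider rule, I = I_total · G_k/ΣG = 38.3 × 0.01827 = 0.6996 mA.

I ≈ 0.700 mA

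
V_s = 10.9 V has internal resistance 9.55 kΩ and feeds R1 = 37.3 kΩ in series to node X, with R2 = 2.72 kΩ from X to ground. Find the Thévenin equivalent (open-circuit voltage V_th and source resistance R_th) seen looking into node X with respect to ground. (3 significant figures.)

R1' = 9.55 + 37.3 = 46.85 kΩ (source resistance + R1).
With X open, the divider is unloaded: V_th = 10.9 × 2.72/49.57 = 0.5981 V.
Zeroing V_s shorts the top of R1' to ground, so R_th = R1' ‖ R2 = 2.571 kΩ.

V_th ≈ 0.598 V, R_th ≈ 2.57 kΩ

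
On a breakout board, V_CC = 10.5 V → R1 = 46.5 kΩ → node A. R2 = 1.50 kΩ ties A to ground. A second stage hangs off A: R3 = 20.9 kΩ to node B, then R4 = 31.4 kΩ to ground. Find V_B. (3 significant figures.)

The second stage (R3 + R4 = 52.30 kΩ) loads node A in parallel with R2.
Effective lower resistance at A: R2 ‖ 52.30 = 1.458 kΩ.
So V_A = 10.5 × 0.03041 = 0.3193 V.
Then the unloaded second divider: V_B = V_A × R4/(R3+R4) = 0.3193 × 0.6004 = 0.1917 V.

V_B ≈ 0.192 V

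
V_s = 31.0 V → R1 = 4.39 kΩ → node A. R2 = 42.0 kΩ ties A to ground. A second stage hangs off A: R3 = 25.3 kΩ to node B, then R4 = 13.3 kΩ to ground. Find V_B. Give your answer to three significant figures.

V_B ≈ 8.77 V

The second stage (R3 + R4 = 38.60 kΩ) loads node A in parallel with R2.
Effective lower resistance at A: R2 ‖ 38.60 = 20.11 kΩ.
So V_A = 31.0 × 0.8208 = 25.45 V.
V_B = V_A × 0.3446 = 8.768 V.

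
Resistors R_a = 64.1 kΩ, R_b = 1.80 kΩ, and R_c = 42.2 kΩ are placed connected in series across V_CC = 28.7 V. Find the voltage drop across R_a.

Total series resistance ΣR = 64.1 + 1.80 + 42.2 = 108.1 kΩ.
By the voltage-divider rule, V = 28.7 × 64.10/108.1 = 17.02 V.

V ≈ 17.0 V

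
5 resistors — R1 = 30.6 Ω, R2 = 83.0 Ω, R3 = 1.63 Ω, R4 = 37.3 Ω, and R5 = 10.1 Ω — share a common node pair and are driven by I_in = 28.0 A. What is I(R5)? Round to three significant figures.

Conductances: ΣG = 1/30.6 + 1/83.0 + 1/1.63 + 1/37.3 + 1/10.1 = 0.7840 (1/Ω).
By the current-divider rule, I = I_in · G_k/ΣG = 28.0 × 0.1263 = 3.536 A.

I ≈ 3.54 A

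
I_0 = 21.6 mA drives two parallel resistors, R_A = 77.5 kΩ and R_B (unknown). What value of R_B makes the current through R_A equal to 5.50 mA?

Two-branch current divider: I_A = I_0 · R_B/(R_A + R_B).
With f = 0.2546, R_B = R_A · f/(1−f) = 77.5 × 0.3416 = 26.48 kΩ.

R_B ≈ 26.5 kΩ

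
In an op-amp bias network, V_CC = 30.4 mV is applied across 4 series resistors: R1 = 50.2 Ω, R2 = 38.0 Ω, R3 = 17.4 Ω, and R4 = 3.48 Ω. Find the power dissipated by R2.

The common current is I = 30.4/109.1 = 0.2787 mA.
P(R2) = I²·R2 = (0.2787)² × 38.0 = 2.951 µW.

P ≈ 2.95 µW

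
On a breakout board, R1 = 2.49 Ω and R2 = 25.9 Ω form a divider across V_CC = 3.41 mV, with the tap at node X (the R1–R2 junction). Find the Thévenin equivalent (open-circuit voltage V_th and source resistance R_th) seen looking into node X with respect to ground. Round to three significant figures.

V_th ≈ 3.11 mV, R_th ≈ 2.27 Ω

V_th is the unloaded tap voltage: V_CC · R2/(R1+R2) = 3.41 × 0.9123 = 3.111 mV.
Looking into X with the source shorted: R_th = R1·R2/(R1+R2) = 2.490 × 25.9/28.39 = 2.272 Ω.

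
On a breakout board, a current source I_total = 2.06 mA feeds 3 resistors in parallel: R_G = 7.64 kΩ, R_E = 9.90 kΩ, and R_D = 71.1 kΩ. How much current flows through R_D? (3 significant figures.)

ΣG = 1/7.64 + 1/9.90 + 1/71.1 = 0.2460.
Current divider: I(R_D) = I_total · G_k/ΣG = 2.06 × (0.01406/0.2460) = 2.06 × 0.05718 = 0.1178 mA.

I ≈ 0.118 mA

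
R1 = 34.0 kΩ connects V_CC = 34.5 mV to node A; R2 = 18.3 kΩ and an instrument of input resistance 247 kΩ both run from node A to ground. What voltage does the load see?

V_out ≈ 11.5 mV

First combine the lower leg with the load: R2 ‖ R_L = 17.04 kΩ.
Voltage divider with the loaded lower leg: V_out = 34.5 × 17.04/(34.0 + 17.04) = 34.5 × 0.3338 = 11.52 mV.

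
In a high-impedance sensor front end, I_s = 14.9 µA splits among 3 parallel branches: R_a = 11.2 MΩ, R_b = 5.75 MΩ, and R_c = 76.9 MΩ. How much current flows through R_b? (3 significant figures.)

I ≈ 9.38 µA

ΣG = 1/11.2 + 1/5.75 + 1/76.9 = 0.2762.
Current divider: I(R_b) = I_s · G_k/ΣG = 14.9 × (0.1739/0.2762) = 14.9 × 0.6297 = 9.382 µA.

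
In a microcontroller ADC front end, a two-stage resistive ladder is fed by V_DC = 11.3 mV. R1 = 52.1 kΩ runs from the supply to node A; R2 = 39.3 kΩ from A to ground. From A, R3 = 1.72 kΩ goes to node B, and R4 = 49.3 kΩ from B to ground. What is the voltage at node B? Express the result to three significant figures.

Looking into the second stage from A: R3 + R4 = 51.02 kΩ appears in parallel with R2.
R2 ‖ (R3+R4) = 22.20 kΩ.
First divider: V_A = V_DC · 22.20/(52.1 + 22.20) = 3.376 mV.
Stage 2 is unloaded, so V_B = V_A · R4/(R3+R4) = 3.376 × 49.3/51.02 = 3.262 mV.

V_B ≈ 3.26 mV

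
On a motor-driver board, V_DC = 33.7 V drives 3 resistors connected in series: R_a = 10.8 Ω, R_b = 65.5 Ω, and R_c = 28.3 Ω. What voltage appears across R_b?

ΣR = 10.8 + 65.5 + 28.3 = 104.6 Ω.
By the voltage-divider rule, V = 33.7 × 65.50/104.6 = 21.10 V.

V ≈ 21.1 V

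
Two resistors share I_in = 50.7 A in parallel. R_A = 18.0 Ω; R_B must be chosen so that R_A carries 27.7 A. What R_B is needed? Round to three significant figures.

Two-branch current divider: I_A = I_in · R_B/(R_A + R_B).
27.7/50.7 = R_B/(R_A + R_B) → R_B = R_A · (0.5464)/(1 − 0.5464) = 18.0 × 1.204 = 21.68 Ω.

R_B ≈ 21.7 Ω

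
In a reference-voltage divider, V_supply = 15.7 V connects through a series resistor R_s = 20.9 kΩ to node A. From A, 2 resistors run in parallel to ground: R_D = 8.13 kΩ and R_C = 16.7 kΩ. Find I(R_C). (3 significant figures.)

I ≈ 0.195 mA

Parallel bank: R_p = 1/(1/8.13 + 1/16.7) = 5.468 kΩ.
V_A = 15.7 × 5.468/26.37 = 3.256 V.
Branch current I = V_A/R_C = 3.256/16.7 = 0.1950 mA.
(Equivalently: I_total = 0.5954 mA, then current-divider fraction G_k/ΣG = 0.3274.)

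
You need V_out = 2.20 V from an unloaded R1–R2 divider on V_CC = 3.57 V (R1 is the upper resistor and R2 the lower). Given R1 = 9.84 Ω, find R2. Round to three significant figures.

Required fraction k = V_out/V_CC = 0.6162.
R2 = R1 · 0.6162/(1 − 0.6162) = 15.80 Ω.

R2 ≈ 15.8 Ω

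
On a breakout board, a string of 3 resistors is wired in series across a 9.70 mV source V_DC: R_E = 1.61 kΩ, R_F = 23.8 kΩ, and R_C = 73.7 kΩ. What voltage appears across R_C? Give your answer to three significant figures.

V ≈ 7.21 mV

Total series resistance ΣR = 1.61 + 23.8 + 73.7 = 99.11 kΩ.
V = V_DC · R/ΣR = 9.70 × 0.7436 = 7.213 mV.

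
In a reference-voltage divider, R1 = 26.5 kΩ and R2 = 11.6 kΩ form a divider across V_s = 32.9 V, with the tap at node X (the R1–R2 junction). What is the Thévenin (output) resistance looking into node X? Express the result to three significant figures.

R_th ≈ 8.07 kΩ

Zeroing V_s shorts the top of R1 to ground, so R_th = R1 ‖ R2 = 8.068 kΩ.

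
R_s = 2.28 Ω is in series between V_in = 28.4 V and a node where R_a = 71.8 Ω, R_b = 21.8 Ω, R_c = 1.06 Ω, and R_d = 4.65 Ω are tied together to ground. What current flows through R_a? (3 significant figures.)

I ≈ 0.105 A

Parallel bank: R_p = 1/(1/71.8 + 1/21.8 + 1/1.06 + 1/4.65) = 0.8209 Ω.
V_A = 28.4 × 0.8209/3.101 = 7.518 V.
Branch current I = V_A/R_a = 7.518/71.8 = 0.1047 A.
(Check via current divider: I_total = 9.159 A; share G_k/ΣG = 0.01143 → same result.)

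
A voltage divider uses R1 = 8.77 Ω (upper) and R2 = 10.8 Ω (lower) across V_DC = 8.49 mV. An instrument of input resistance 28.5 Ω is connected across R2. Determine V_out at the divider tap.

R2 ‖ R_L = (10.8 × 28.5)/(10.8 + 28.5) = 7.832 Ω.
Then V_out = V_DC · R2'/(R1 + R2') = 8.49 × 7.832/16.60 = 4.005 mV.
(Unloaded it would be 4.69 mV; the load pulls it down.)

V_out ≈ 4.01 mV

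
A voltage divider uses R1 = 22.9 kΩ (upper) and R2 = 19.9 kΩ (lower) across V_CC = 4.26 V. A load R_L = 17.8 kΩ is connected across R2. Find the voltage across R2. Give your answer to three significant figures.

V_out ≈ 1.24 V

First combine the lower leg with the load: R2 ‖ R_L = 9.396 kΩ.
Now apply the divider: V_out = 4.26 × 0.2909 = 1.239 V.
(Unloaded it would be 1.98 V; the load pulls it down.)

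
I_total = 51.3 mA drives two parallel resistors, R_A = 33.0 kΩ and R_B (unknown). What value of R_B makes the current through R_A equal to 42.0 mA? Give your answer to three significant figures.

R_B ≈ 149 kΩ

The fraction through R_A equals R_B/(R_A+R_B).
With f = 0.8187, R_B = R_A · f/(1−f) = 33.0 × 4.516 = 149.0 kΩ.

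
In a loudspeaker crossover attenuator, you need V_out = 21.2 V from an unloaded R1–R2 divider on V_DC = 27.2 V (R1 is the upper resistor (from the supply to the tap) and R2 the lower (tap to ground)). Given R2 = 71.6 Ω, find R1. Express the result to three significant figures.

Required fraction k = V_out/V_DC = 0.7794.
R1 = R2·(1/k − 1) = 71.6 × 0.2830 = 20.26 Ω.

R1 ≈ 20.3 Ω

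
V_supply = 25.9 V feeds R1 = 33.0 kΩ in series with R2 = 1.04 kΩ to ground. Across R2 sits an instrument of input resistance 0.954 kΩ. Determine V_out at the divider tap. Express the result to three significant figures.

First combine the lower leg with the load: R2 ‖ R_L = 0.4976 kΩ.
Voltage divider with the loaded lower leg: V_out = 25.9 × 0.4976/(33.0 + 0.4976) = 25.9 × 0.01485 = 0.3847 V.

V_out ≈ 0.385 V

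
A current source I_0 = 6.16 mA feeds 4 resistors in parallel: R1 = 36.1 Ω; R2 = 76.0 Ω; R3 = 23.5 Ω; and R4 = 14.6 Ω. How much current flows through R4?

I ≈ 2.78 mA

Total conductance ΣG = 1/36.1 + 1/76.0 + 1/23.5 + 1/14.6 = 0.1519 (units of 1/Ω).
R4 takes the fraction G_k/ΣG = 0.06849/0.1519 = 0.4509, so I = 6.16 × 0.4509 = 2.778 mA.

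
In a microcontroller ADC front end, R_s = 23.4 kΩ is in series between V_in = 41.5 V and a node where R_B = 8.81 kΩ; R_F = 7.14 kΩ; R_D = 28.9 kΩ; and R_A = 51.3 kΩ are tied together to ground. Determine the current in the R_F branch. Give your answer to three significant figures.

I ≈ 0.709 mA

Combine the parallel branches: R_p = (1/8.81 + 1/7.14 + 1/28.9 + 1/51.3)⁻¹ = 3.250 kΩ.
Node voltage V_A = V_in · R_p/(R_s + R_p) = 41.5 × 0.1220 = 5.061 V.
I(R_F) = V_A / R_F = 5.061/7.14 = 0.7089 mA.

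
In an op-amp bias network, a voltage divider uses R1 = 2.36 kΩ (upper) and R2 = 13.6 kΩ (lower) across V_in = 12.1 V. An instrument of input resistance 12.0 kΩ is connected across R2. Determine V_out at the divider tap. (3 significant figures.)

R2 ‖ R_L = (13.6 × 12.0)/(13.6 + 12.0) = 6.375 kΩ.
Now apply the divider: V_out = 12.1 × 0.7298 = 8.831 V.
(Unloaded it would be 10.3 V; the load pulls it down.)

V_out ≈ 8.83 V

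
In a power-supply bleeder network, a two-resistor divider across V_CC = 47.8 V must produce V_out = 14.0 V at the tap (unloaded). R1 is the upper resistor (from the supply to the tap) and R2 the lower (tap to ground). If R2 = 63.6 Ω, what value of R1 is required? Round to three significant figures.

Required fraction k = V_out/V_CC = 0.2929.
Rearranging, R1 = R2·(1−k)/k = 63.6 × 2.414 = 153.5 Ω.

R1 ≈ 154 Ω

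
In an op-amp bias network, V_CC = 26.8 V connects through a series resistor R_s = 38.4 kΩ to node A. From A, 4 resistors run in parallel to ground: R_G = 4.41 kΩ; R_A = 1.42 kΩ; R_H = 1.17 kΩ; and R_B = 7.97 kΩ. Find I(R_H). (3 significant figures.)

I ≈ 0.308 mA

Combine the parallel branches: R_p = (1/4.41 + 1/1.42 + 1/1.17 + 1/7.97)⁻¹ = 0.5232 kΩ.
V_A by voltage divider: V_A = 26.8 × 0.5232/(38.4 + 0.5232) = 0.3603 V.
I(R_H) = V_A / R_H = 0.3603/1.17 = 0.3079 mA.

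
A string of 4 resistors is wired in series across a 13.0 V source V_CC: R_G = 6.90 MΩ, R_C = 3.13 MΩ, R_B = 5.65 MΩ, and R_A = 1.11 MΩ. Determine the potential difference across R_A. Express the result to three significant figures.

V ≈ 0.859 V

Series total: ΣR = 6.90 + 3.13 + 5.65 + 1.11 = 16.79 MΩ.
By the voltage-divider rule, V = 13.0 × 1.110/16.79 = 0.8594 V.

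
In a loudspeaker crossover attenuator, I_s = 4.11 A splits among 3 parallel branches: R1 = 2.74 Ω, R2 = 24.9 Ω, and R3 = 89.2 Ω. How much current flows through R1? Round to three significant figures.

Total conductance ΣG = 1/2.74 + 1/24.9 + 1/89.2 = 0.4163 (units of 1/Ω).
Current divider: I(R1) = I_s · G_k/ΣG = 4.11 × (0.3650/0.4163) = 4.11 × 0.8766 = 3.603 A.

I ≈ 3.60 A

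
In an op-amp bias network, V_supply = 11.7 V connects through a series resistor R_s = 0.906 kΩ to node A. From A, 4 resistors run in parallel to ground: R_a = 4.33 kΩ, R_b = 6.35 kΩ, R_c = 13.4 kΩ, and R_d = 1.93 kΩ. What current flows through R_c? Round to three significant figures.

I ≈ 0.462 mA

Parallel bank: R_p = 1/(1/4.33 + 1/6.35 + 1/13.4 + 1/1.93) = 1.019 kΩ.
Node voltage V_A = V_supply · R_p/(R_s + R_p) = 11.7 × 0.5294 = 6.194 V.
I(R_c) = V_A / R_c = 6.194/13.4 = 0.4622 mA.
(Check via current divider: I_total = 6.077 mA; share G_k/ΣG = 0.07606 → same result.)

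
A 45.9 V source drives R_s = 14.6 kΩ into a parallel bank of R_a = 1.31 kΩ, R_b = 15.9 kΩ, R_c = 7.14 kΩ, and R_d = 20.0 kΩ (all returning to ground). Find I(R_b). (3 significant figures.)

I ≈ 0.182 mA

Combine the parallel branches: R_p = (1/1.31 + 1/15.9 + 1/7.14 + 1/20.0)⁻¹ = 0.9840 kΩ.
V_A by voltage divider: V_A = 45.9 × 0.9840/(14.6 + 0.9840) = 2.898 V.
Branch current I = V_A/R_b = 2.898/15.9 = 0.1823 mA.
(Equivalently: I_total = 2.945 mA, then current-divider fraction G_k/ΣG = 0.06188.)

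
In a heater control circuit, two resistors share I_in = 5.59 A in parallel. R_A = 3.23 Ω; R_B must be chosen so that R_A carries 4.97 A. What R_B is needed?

The fraction through R_A equals R_B/(R_A+R_B).
4.97/5.59 = R_B/(R_A + R_B) → R_B = R_A · (0.8891)/(1 − 0.8891) = 3.23 × 8.016 = 25.89 Ω.

R_B ≈ 25.9 Ω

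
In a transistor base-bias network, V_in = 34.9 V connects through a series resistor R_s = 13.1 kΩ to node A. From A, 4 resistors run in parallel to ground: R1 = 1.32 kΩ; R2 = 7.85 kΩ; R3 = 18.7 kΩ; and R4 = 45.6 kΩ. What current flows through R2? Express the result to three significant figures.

I ≈ 0.327 mA

Equivalent of the parallel group: R_p = 1.041 kΩ.
V_A = 34.9 × 1.041/14.14 = 2.570 V.
Branch current I = V_A/R2 = 2.570/7.85 = 0.3274 mA.
(Check via current divider: I_total = 2.468 mA; share G_k/ΣG = 0.1326 → same result.)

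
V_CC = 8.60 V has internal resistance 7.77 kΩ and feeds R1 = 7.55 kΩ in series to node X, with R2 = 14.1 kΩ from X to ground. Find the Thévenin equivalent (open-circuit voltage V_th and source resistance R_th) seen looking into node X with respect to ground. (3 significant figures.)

R1' = 7.77 + 7.55 = 15.32 kΩ (source resistance + R1).
Open-circuit (no load on X): V_th = V_CC · R2/(R1' + R2) = 8.60 × 14.1/(15.32 + 14.1) = 4.122 V.
Zeroing V_CC shorts the top of R1' to ground, so R_th = R1' ‖ R2 = 7.342 kΩ.

V_th ≈ 4.12 V, R_th ≈ 7.34 kΩ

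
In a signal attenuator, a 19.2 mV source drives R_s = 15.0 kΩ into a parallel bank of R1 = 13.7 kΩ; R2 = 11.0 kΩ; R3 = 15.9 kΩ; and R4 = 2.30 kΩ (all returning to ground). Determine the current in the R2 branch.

I ≈ 0.160 µA

Equivalent of the parallel group: R_p = 1.512 kΩ.
Node voltage V_A = V_in · R_p/(R_s + R_p) = 19.2 × 0.09154 = 1.758 mV.
Branch current I = V_A/R2 = 1.758/11.0 = 0.1598 µA.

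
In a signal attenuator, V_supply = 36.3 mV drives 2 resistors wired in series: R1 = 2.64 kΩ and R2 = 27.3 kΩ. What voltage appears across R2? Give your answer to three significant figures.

V ≈ 33.1 mV

Series total: ΣR = 2.64 + 27.3 = 29.94 kΩ.
Voltage divider: V = V_supply · (27.30 / 29.94) = 36.3 × 0.9118 = 33.10 mV.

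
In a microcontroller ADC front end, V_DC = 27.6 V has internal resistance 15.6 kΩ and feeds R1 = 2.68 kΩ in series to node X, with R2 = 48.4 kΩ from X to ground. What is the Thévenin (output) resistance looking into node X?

R1' = 15.6 + 2.68 = 18.28 kΩ (source resistance + R1).
Zeroing V_DC shorts the top of R1' to ground, so R_th = R1' ‖ R2 = 13.27 kΩ.

R_th ≈ 13.3 kΩ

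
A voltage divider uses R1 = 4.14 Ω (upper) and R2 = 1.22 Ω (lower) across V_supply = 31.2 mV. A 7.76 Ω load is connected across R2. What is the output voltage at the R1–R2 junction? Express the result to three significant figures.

R2 ‖ R_L = (1.22 × 7.76)/(1.22 + 7.76) = 1.054 Ω.
Now apply the divider: V_out = 31.2 × 0.2030 = 6.333 mV.

V_out ≈ 6.33 mV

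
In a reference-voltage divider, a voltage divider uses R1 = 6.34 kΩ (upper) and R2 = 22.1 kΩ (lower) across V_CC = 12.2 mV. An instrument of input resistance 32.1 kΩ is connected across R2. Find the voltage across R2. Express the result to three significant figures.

V_out ≈ 8.22 mV

First combine the lower leg with the load: R2 ‖ R_L = 13.09 kΩ.
Now apply the divider: V_out = 12.2 × 0.6737 = 8.219 mV.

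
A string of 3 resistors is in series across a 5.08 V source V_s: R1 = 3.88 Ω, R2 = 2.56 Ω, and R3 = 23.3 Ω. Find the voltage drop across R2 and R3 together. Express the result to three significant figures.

ΣR = 3.88 + 2.56 + 23.3 = 29.74 Ω.
R_{R2..R3} = 2.56 + 23.3 = 25.86 Ω.
Voltage divider: V = V_s · (25.86 / 29.74) = 5.08 × 0.8695 = 4.417 V.

V ≈ 4.42 V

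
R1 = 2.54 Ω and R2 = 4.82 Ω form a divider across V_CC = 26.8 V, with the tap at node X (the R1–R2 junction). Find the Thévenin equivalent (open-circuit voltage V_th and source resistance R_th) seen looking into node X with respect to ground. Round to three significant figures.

V_th is the unloaded tap voltage: V_CC · R2/(R1+R2) = 26.8 × 0.6549 = 17.55 V.
Looking into X with the source shorted: R_th = R1·R2/(R1+R2) = 2.540 × 4.82/7.360 = 1.663 Ω.

V_th ≈ 17.6 V, R_th ≈ 1.66 Ω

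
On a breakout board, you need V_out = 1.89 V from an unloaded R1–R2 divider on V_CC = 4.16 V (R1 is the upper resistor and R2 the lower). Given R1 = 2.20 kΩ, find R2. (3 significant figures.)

R2 ≈ 1.83 kΩ

V_out/V_CC = R2/(R1+R2) = 0.4543.
R2 = R1 · 0.4543/(1 − 0.4543) = 1.832 kΩ.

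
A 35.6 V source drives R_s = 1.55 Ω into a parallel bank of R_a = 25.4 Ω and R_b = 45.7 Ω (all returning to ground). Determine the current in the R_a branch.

Equivalent of the parallel group: R_p = 16.33 Ω.
V_A by voltage divider: V_A = 35.6 × 16.33/(1.55 + 16.33) = 32.51 V.
I(R_a) = V_A / R_a = 32.51/25.4 = 1.280 A.
(Equivalently: I_total = 1.991 A, then current-divider fraction G_k/ΣG = 0.6428.)

I ≈ 1.28 A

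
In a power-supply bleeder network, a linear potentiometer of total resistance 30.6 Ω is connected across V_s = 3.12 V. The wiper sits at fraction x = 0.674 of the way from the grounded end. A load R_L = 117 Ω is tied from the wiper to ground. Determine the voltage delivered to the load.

V_out ≈ 1.99 V

The pot divides into 9.976 Ω above the wiper and 20.62 Ω below.
Lower segment in parallel with the load: 20.62 ‖ 117 = 17.53 Ω.
V_out = 3.12 × 17.53/(9.976 + 17.53) = 1.989 V.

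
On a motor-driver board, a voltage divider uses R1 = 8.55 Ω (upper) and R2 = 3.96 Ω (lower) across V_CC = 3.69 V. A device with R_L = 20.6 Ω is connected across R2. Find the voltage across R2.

The load sits in parallel with R2, giving an effective lower resistance R2' = R2·R_L/(R2+R_L) = 3.321 Ω.
Now apply the divider: V_out = 3.69 × 0.2798 = 1.032 V.

V_out ≈ 1.03 V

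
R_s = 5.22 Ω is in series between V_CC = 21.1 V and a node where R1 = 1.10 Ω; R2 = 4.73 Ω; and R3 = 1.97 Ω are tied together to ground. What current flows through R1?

I ≈ 2.02 A

Equivalent of the parallel group: R_p = 0.6142 Ω.
V_A = 21.1 × 0.6142/5.834 = 2.221 V.
I(R1) = V_A / R1 = 2.221/1.10 = 2.019 A.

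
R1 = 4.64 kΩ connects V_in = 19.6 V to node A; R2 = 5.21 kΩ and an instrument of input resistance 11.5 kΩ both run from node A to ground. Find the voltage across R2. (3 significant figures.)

First combine the lower leg with the load: R2 ‖ R_L = 3.586 kΩ.
Now apply the divider: V_out = 19.6 × 0.4359 = 8.544 V.
(Unloaded it would be 10.4 V; the load pulls it down.)

V_out ≈ 8.54 V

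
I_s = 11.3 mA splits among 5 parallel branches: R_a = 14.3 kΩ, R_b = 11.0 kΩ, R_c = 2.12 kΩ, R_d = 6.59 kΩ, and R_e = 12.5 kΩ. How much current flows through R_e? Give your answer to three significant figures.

ΣG = 1/14.3 + 1/11.0 + 1/2.12 + 1/6.59 + 1/12.5 = 0.8643.
Current divider: I(R_e) = I_s · G_k/ΣG = 11.3 × (0.08000/0.8643) = 11.3 × 0.09256 = 1.046 mA.

I ≈ 1.05 mA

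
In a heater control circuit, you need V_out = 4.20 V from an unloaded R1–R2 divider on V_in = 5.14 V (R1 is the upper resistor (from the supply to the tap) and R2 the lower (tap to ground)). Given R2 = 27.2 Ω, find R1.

V_out/V_in = R2/(R1+R2) = 0.8171.
R1 = R2·(1/k − 1) = 27.2 × 0.2238 = 6.088 Ω.

R1 ≈ 6.09 Ω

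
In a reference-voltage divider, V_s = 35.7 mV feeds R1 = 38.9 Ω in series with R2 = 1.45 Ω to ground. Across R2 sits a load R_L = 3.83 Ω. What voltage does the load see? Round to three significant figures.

R2 ‖ R_L = (1.45 × 3.83)/(1.45 + 3.83) = 1.052 Ω.
Then V_out = V_s · R2'/(R1 + R2') = 35.7 × 1.052/39.95 = 0.9399 mV.

V_out ≈ 0.940 mV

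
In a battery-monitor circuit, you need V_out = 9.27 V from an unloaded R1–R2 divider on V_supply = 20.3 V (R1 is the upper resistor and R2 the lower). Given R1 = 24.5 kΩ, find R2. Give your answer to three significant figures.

V_out/V_supply = R2/(R1+R2) = 0.4567.
R2 = R1 · 0.4567/(1 − 0.4567) = 20.59 kΩ.

R2 ≈ 20.6 kΩ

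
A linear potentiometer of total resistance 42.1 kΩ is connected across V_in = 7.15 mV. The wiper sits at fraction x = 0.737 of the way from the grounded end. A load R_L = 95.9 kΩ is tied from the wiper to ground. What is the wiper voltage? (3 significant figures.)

V_out ≈ 4.86 mV

Split the track: R_lower = x·R_p = 31.03 kΩ, R_upper = (1−x)·R_p = 11.07 kΩ.
Lower segment in parallel with the load: 31.03 ‖ 95.9 = 23.44 kΩ.
V_out = 7.15 × 23.44/(11.07 + 23.44) = 4.856 mV.
(Unloaded: V_out = x·V_in = 5.27 mV.)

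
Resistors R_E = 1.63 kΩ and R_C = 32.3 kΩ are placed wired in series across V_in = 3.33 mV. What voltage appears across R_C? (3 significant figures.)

ΣR = 1.63 + 32.3 = 33.93 kΩ.
Voltage divider: V = V_in · (32.30 / 33.93) = 3.33 × 0.9520 = 3.170 mV.

V ≈ 3.17 mV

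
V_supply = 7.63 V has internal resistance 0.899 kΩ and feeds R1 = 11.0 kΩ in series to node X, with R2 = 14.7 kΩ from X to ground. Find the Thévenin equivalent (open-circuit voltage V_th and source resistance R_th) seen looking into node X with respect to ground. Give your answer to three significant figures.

R1' = 0.899 + 11.0 = 11.90 kΩ (source resistance + R1).
With X open, the divider is unloaded: V_th = 7.63 × 14.7/26.60 = 4.217 V.
Zeroing V_supply shorts the top of R1' to ground, so R_th = R1' ‖ R2 = 6.576 kΩ.

V_th ≈ 4.22 V, R_th ≈ 6.58 kΩ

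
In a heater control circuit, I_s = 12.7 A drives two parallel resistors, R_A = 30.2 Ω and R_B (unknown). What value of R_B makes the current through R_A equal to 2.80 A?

R_B ≈ 8.54 Ω

The fraction through R_A equals R_B/(R_A+R_B).
With f = 0.2205, R_B = R_A · f/(1−f) = 30.2 × 0.2828 = 8.541 Ω.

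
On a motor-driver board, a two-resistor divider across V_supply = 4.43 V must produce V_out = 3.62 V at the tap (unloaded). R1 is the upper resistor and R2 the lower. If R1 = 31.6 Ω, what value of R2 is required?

R2 ≈ 141 Ω

Required fraction k = V_out/V_supply = 0.8172.
R2 = R1 · 0.8172/(1 − 0.8172) = 141.2 Ω.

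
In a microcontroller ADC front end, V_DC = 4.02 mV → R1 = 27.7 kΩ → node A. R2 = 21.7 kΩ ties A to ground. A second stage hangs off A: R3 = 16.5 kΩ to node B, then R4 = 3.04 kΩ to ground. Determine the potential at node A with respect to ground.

Node A sees R2 in parallel with the series input of stage 2, R3 + R4 = 19.54 kΩ.
R2 ‖ (R3+R4) = 10.28 kΩ.
First divider: V_A = V_DC · 10.28/(27.7 + 10.28) = 1.088 mV.

V_A ≈ 1.09 mV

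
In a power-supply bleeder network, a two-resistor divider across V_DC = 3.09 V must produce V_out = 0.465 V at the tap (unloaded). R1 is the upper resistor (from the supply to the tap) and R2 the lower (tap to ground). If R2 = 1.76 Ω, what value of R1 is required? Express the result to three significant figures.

V_out/V_DC = R2/(R1+R2) = 0.1505.
Rearranging, R1 = R2·(1−k)/k = 1.76 × 5.645 = 9.935 Ω.

R1 ≈ 9.94 Ω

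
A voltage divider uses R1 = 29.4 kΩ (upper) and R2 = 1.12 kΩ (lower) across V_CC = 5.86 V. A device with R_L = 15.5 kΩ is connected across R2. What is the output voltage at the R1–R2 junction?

First combine the lower leg with the load: R2 ‖ R_L = 1.045 kΩ.
Then V_out = V_CC · R2'/(R1 + R2') = 5.86 × 1.045/30.44 = 0.2011 V.
(Unloaded it would be 0.215 V; the load pulls it down.)

V_out ≈ 0.201 V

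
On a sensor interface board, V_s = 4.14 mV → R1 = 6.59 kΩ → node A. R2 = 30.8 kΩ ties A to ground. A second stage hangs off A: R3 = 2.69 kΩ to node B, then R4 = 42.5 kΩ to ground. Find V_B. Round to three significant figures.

Looking into the second stage from A: R3 + R4 = 45.19 kΩ appears in parallel with R2.
R2 ‖ (R3+R4) = 18.32 kΩ.
So V_A = 4.14 × 0.7354 = 3.045 mV.
V_B = V_A × 0.9405 = 2.863 mV.

V_B ≈ 2.86 mV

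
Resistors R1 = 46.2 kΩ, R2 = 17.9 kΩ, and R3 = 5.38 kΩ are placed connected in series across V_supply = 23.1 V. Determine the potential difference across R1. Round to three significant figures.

V ≈ 15.4 V

ΣR = 46.2 + 17.9 + 5.38 = 69.48 kΩ.
Voltage divider: V = V_supply · (46.20 / 69.48) = 23.1 × 0.6649 = 15.36 V.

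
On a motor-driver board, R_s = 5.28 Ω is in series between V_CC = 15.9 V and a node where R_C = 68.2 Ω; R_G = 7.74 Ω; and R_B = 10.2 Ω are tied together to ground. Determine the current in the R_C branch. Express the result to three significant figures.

Parallel bank: R_p = 1/(1/68.2 + 1/7.74 + 1/10.2) = 4.134 Ω.
V_A by voltage divider: V_A = 15.9 × 4.134/(5.28 + 4.134) = 6.982 V.
I(R_C) = V_A / R_C = 6.982/68.2 = 0.1024 A.

I ≈ 0.102 A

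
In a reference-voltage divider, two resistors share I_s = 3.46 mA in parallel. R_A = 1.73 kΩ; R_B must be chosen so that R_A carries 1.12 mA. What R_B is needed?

The fraction through R_A equals R_B/(R_A+R_B).
With f = 0.3237, R_B = R_A · f/(1−f) = 1.73 × 0.4786 = 0.8280 kΩ.

R_B ≈ 0.828 kΩ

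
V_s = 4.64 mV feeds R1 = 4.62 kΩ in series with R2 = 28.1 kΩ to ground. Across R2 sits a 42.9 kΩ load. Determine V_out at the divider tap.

First combine the lower leg with the load: R2 ‖ R_L = 16.98 kΩ.
Now apply the divider: V_out = 4.64 × 0.7861 = 3.647 mV.

V_out ≈ 3.65 mV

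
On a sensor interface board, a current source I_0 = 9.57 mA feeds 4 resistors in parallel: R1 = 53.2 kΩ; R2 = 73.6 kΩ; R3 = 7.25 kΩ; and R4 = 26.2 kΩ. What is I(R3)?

I ≈ 6.33 mA

Total conductance ΣG = 1/53.2 + 1/73.6 + 1/7.25 + 1/26.2 = 0.2085 (units of 1/kΩ).
By the current-divider rule, I = I_0 · G_k/ΣG = 9.57 × 0.6616 = 6.331 mA.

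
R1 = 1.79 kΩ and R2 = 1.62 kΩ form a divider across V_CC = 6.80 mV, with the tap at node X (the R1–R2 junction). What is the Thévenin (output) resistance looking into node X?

R_th ≈ 0.850 kΩ

Zeroing V_CC shorts the top of R1 to ground, so R_th = R1 ‖ R2 = 0.8504 kΩ.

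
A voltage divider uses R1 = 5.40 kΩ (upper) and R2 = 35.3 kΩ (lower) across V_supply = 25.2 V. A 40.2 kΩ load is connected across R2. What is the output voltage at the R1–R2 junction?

The load sits in parallel with R2, giving an effective lower resistance R2' = R2·R_L/(R2+R_L) = 18.80 kΩ.
Voltage divider with the loaded lower leg: V_out = 25.2 × 18.80/(5.40 + 18.80) = 25.2 × 0.7768 = 19.58 V.

V_out ≈ 19.6 V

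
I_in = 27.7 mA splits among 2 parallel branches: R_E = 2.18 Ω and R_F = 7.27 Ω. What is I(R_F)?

With just two branches, the current splits inversely with resistance.
I(R_F) = 27.7 × 2.18/(2.18 + 7.27) = 27.7 × 0.2307 = 6.390 mA.

I ≈ 6.39 mA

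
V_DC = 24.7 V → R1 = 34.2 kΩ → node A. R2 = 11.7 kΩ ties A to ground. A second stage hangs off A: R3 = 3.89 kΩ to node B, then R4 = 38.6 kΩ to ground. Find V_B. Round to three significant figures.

The second stage (R3 + R4 = 42.49 kΩ) loads node A in parallel with R2.
R2 ‖ (R3+R4) = 9.174 kΩ.
V_A = 24.7 × 9.174/(34.2 + 9.174) = 5.224 V.
Stage 2 is unloaded, so V_B = V_A · R4/(R3+R4) = 5.224 × 38.6/42.49 = 4.746 V.

V_B ≈ 4.75 V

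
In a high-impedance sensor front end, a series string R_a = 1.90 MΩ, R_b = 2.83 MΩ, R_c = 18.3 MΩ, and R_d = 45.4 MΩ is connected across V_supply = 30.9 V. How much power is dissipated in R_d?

Series current I = V_supply/ΣR = 30.9/68.43 = 0.4516 µA.
P = I²R = 0.2039 × 45.4 = 9.257 µW.

P ≈ 9.26 µW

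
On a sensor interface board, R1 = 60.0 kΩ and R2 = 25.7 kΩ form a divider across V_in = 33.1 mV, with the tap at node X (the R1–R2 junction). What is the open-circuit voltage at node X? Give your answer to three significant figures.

V_th ≈ 9.93 mV

With X open, the divider is unloaded: V_th = 33.1 × 25.7/85.70 = 9.926 mV.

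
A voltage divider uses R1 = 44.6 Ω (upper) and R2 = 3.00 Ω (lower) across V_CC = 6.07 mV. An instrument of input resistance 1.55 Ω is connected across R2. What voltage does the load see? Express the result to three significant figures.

The load sits in parallel with R2, giving an effective lower resistance R2' = R2·R_L/(R2+R_L) = 1.022 Ω.
Now apply the divider: V_out = 6.07 × 0.02240 = 0.1360 mV.

V_out ≈ 0.136 mV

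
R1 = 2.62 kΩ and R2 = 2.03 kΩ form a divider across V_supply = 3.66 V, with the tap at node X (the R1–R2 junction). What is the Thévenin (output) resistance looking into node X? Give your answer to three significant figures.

Zeroing V_supply shorts the top of R1 to ground, so R_th = R1 ‖ R2 = 1.144 kΩ.

R_th ≈ 1.14 kΩ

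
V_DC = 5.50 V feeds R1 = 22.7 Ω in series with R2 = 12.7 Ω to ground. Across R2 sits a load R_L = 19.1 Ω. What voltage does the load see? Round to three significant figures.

V_out ≈ 1.38 V

R2 ‖ R_L = (12.7 × 19.1)/(12.7 + 19.1) = 7.628 Ω.
Voltage divider with the loaded lower leg: V_out = 5.50 × 7.628/(22.7 + 7.628) = 5.50 × 0.2515 = 1.383 V.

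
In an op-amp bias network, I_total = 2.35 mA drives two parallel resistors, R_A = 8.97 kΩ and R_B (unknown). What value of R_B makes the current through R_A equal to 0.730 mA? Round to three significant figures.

R_B ≈ 4.04 kΩ

The fraction through R_A equals R_B/(R_A+R_B).
With f = 0.3106, R_B = R_A · f/(1−f) = 8.97 × 0.4506 = 4.042 kΩ.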